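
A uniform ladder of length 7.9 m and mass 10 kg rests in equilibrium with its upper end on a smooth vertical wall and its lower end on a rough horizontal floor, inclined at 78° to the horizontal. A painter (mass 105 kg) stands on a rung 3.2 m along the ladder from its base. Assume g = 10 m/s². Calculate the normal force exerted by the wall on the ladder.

N_wall ≈ 101 N

Torques about the foot: N_wall · 7.9 sin 78° = 10×10×3.95 cos 78° + 105×10×3.2 cos 78° → N_wall = 101.03 N.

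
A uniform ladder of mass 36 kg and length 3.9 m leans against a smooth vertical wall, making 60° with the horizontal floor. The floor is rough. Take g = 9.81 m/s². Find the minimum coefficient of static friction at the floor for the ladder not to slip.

ΣF_y = 0: N_floor = 36×9.81 = 353.16 N.
Torques about the foot: N_wall · 3.9 sin 60° = 36×9.81×1.95 cos 60° → N_wall = 101.95 N.
ΣF_x = 0: f_floor = N_wall = 101.95 N.
μ_min = f_floor / N_floor = 101.95 / 353.16 = 0.2887.

μ_min ≈ 0.289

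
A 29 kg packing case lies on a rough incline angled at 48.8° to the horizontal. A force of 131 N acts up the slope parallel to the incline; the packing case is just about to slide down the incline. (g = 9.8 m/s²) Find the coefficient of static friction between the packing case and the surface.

μ ≈ 0.443

On the verge of sliding down the incline, friction is at its maximum μN and acts up the slope.
Perpendicular to incline: N = W cos 48.8° − P sin 0° = 187.2 − 0 = 187.2 N.
Along incline: P cos 0° + μN = W sin 48.8° → μ = (W sin 48.8° − P cos 0°) / N = 0.4425.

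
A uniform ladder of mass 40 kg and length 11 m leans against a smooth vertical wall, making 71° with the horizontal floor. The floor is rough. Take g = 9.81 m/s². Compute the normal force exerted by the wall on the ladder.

Torques about the foot: N_wall · 11 sin 71° = 40×9.81×5.5 cos 71° → N_wall = 67.557 N.

N_wall ≈ 67.6 N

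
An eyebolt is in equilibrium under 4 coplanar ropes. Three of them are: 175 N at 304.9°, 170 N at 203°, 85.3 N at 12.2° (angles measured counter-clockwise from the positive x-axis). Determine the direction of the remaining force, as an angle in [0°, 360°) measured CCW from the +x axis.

Sum the known components: ΣF_x = 27.01 N, ΣF_y = -191.9 N.
For equilibrium the remaining force must supply (−ΣF_x, −ΣF_y) = (-27.01, 191.9) N.
Magnitude = √((-27.01)² + (191.9)²) = 193.8 N; direction = atan2(191.9, -27.01) = 98.0°.

θ ≈ 98°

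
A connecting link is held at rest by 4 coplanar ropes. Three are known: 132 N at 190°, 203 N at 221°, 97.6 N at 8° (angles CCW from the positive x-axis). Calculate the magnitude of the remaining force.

Sum the known components: ΣF_x = -186.6 N, ΣF_y = -142.5 N.
For equilibrium the remaining force must supply (−ΣF_x, −ΣF_y) = (186.6, 142.5) N.
Magnitude = √((186.6)² + (142.5)²) = 234.8 N; direction = atan2(142.5, 186.6) = 37.4°.

F ≈ 235 N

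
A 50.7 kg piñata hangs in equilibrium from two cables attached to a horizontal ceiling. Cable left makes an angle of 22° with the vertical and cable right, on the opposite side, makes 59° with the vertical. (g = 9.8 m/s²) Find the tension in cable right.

Angles from the horizontal: cable left is 90° − 22° = 68°, cable right is 90° − 59° = 31°.
Weight W = 50.7 × 9.8 = 496.9 N acts straight down.
Horizontal: T_left cos 68° = T_right cos 31°  →  T_left = 2.288 T_right.
Vertical: T_left sin 68° + T_right sin 31° = 496.9.
Substituting the horizontal relation into the vertical equation gives 2.637 T_right = 496.9, so T_right = 188.4 N.

T_right ≈ 188 N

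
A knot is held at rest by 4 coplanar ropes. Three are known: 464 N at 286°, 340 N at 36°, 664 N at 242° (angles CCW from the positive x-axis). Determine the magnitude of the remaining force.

F ≈ 837 N

Sum the known components: ΣF_x = 91.23 N, ΣF_y = -832.5 N.
For equilibrium the remaining force must supply (−ΣF_x, −ΣF_y) = (-91.23, 832.5) N.
Magnitude = √((-91.23)² + (832.5)²) = 837.4 N; direction = atan2(832.5, -91.23) = 96.3°.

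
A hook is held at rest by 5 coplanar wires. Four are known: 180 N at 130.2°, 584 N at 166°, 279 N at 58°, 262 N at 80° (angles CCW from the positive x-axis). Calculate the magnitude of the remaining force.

Sum the known components: ΣF_x = -489.5 N, ΣF_y = 773.4 N.
For equilibrium the remaining force must supply (−ΣF_x, −ΣF_y) = (489.5, -773.4) N.
Magnitude = √((489.5)² + (-773.4)²) = 915.3 N; direction = atan2(-773.4, 489.5) = 302.3°.

F ≈ 915 N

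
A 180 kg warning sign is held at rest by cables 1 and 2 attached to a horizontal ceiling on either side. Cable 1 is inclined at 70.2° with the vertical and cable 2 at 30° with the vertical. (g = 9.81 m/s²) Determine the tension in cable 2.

T_2 ≈ 1690 N

Angles from the horizontal: cable 1 is 90° − 70.2° = 19.8°, cable 2 is 90° − 30° = 60°.
Weight W = 180 × 9.81 = 1766 N acts straight down.
Horizontal: T_1 cos 19.8° = T_2 cos 60°  →  T_1 = 0.5314 T_2.
Vertical: T_1 sin 19.8° + T_2 sin 60° = 1766.
Substituting the horizontal relation into the vertical equation gives 1.046 T_2 = 1766, so T_2 = 1688 N.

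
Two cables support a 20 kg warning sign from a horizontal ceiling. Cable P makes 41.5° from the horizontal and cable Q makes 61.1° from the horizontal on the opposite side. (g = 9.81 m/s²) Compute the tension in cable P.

Weight W = 20 × 9.81 = 196.2 N acts straight down.
Horizontal: T_P cos 41.5° = T_Q cos 61.1°  →  T_Q = 1.55 T_P.
Vertical: T_P sin 41.5° + T_Q sin 61.1° = 196.2.
Substituting the horizontal relation into the vertical equation gives 2.019 T_P = 196.2, so T_P = 97.16 N.

T_P ≈ 97.2 N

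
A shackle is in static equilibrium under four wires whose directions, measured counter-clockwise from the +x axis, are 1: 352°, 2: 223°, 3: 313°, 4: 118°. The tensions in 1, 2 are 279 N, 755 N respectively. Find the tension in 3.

Resolve: ΣF_x = 279 cos 352° + 755 cos 223° + T_3 cos 313° + T_4 cos 118° = 0.
        ΣF_y = 279 sin 352° + 755 sin 223° + T_3 sin 313° + T_4 sin 118° = 0.
The known terms sum to (-275.9, -553.7) N, so 0.6820 T_3 − 0.4695 T_4 = 275.9 and -0.7314 T_3 + 0.8829 T_4 = 553.7.
Solving simultaneously: T_3 = 1946 N, T_4 = 2239 N.

T_3 ≈ 1950 N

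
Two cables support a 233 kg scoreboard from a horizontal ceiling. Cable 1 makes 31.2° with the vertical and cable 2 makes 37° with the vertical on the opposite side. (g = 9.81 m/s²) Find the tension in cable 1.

T_1 ≈ 1480 N

Angles from the horizontal: cable 1 is 90° − 31.2° = 58.8°, cable 2 is 90° − 37° = 53°.
Weight W = 233 × 9.81 = 2286 N acts straight down.
Horizontal: T_1 cos 58.8° = T_2 cos 53°  →  T_2 = 0.8608 T_1.
Vertical: T_1 sin 58.8° + T_2 sin 53° = 2286.
Substituting the horizontal relation into the vertical equation gives 1.543 T_1 = 2286, so T_1 = 1482 N.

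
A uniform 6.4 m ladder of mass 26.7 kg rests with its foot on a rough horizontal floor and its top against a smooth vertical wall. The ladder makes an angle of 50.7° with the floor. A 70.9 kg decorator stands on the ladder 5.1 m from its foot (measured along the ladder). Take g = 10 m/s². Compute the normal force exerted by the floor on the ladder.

N_floor ≈ 976 N

ΣF_y = 0: N_floor = 26.7×10 + 70.9×10 = 976 N.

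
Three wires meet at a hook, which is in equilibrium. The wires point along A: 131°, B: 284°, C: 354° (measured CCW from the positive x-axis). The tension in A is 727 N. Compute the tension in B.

T_B ≈ 528 N

Resolve: ΣF_x = 727 cos 131° + T_B cos 284° + T_C cos 354° = 0.
        ΣF_y = 727 sin 131° + T_B sin 284° + T_C sin 354° = 0.
The known terms sum to (-477, 548.7) N, so 0.2419 T_B + 0.9945 T_C = 477 and -0.9703 T_B − 0.1045 T_C = -548.7.
Solving simultaneously: T_B = 527.6 N, T_C = 351.2 N.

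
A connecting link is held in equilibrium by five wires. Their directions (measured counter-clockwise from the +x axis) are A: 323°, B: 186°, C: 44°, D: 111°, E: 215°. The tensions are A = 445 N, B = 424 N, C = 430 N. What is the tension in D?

T_D ≈ 155 N

Resolve: ΣF_x = 445 cos 323° + 424 cos 186° + 430 cos 44° + T_D cos 111° + T_E cos 215° = 0.
        ΣF_y = 445 sin 323° + 424 sin 186° + 430 sin 44° + T_D sin 111° + T_E sin 215° = 0.
The known terms sum to (243, -13.42) N, so -0.3584 T_D − 0.8192 T_E = -243 and 0.9336 T_D − 0.5736 T_E = 13.42.
Solving simultaneously: T_D = 155 N, T_E = 228.9 N.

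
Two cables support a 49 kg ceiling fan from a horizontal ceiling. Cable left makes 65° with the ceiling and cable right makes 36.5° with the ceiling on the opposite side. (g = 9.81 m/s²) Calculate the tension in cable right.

Weight W = 49 × 9.81 = 480.7 N acts straight down.
Horizontal: T_left cos 65° = T_right cos 36.5°  →  T_left = 1.902 T_right.
Vertical: T_left sin 65° + T_right sin 36.5° = 480.7.
Substituting the horizontal relation into the vertical equation gives 2.319 T_right = 480.7, so T_right = 207.3 N.

T_right ≈ 207 N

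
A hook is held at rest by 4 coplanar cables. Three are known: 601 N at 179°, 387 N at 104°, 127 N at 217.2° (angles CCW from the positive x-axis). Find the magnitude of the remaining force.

Sum the known components: ΣF_x = -795.7 N, ΣF_y = 309.2 N.
For equilibrium the remaining force must supply (−ΣF_x, −ΣF_y) = (795.7, -309.2) N.
Magnitude = √((795.7)² + (-309.2)²) = 853.7 N; direction = atan2(-309.2, 795.7) = 338.8°.

F ≈ 854 N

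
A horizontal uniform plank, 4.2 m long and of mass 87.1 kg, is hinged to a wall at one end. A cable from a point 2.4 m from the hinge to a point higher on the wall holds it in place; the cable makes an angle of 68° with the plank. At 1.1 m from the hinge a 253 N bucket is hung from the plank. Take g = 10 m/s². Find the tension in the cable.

T ≈ 947 N

Take torques about the hinge: T sin 68° · 2.4 = 87.1×10×2.1 + 253×1.1 = 2107.4 N·m.
So T = 2107.4 / (0.9272 × 2.4) = 947.04 N.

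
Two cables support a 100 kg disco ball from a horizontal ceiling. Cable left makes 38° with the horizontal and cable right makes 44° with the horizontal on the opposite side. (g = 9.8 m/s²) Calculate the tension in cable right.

Weight W = 100 × 9.8 = 980 N acts straight down.
Horizontal: T_left cos 38° = T_right cos 44°  →  T_left = 0.9129 T_right.
Vertical: T_left sin 38° + T_right sin 44° = 980.
Substituting the horizontal relation into the vertical equation gives 1.257 T_right = 980, so T_right = 779.8 N.

T_right ≈ 780 N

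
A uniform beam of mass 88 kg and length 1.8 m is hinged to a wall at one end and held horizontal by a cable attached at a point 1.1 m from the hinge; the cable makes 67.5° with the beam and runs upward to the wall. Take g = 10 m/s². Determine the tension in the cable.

Take torques about the hinge: T sin 67.5° · 1.1 = 88×10×0.9 = 792 N·m.
So T = 792 / (0.9239 × 1.1) = 779.32 N.

T ≈ 779 N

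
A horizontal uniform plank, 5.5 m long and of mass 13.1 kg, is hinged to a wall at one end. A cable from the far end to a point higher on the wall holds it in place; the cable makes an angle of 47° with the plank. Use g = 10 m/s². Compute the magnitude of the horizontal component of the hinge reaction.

Take torques about the hinge: T sin 47° · 5.5 = 13.1×10×2.75 = 360.25 N·m.
So T = 360.25 / (0.7314 × 5.5) = 89.56 N.
ΣF_x = 0: H_x = T cos 47° = 61.08 N.

H_x ≈ 61.1 N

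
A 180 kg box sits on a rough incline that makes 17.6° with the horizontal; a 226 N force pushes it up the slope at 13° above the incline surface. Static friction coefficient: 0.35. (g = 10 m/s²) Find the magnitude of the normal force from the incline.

Axes along / perpendicular to the incline. W sin 17.6° = 544.3 N down-slope; W cos 17.6° = 1716 N into the surface.
Perpendicular: N = W cos 17.6° − P sin 13° = 1716 − 50.84 = 1665 N.
Along incline: P cos 13° + f = W sin 17.6° (friction acts up-slope) → f = 544.3 − 220.2 = 324.1 N.
|f| = 324.1 N ≤ μN = 582.7 N, so the box is indeed static.

N ≈ 1660 N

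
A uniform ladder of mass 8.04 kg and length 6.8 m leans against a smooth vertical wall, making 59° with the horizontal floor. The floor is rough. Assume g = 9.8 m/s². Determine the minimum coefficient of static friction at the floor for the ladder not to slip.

μ_min ≈ 0.300

ΣF_y = 0: N_floor = 8.04×9.8 = 78.792 N.
Torques about the foot: N_wall · 6.8 sin 59° = 8.04×9.8×3.4 cos 59° → N_wall = 23.672 N.
ΣF_x = 0: f_floor = N_wall = 23.672 N.
μ_min = f_floor / N_floor = 23.672 / 78.792 = 0.3004.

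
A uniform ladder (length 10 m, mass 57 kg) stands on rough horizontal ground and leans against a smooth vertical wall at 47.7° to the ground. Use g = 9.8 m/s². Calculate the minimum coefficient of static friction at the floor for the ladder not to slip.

μ_min ≈ 0.455

ΣF_y = 0: N_floor = 57×9.8 = 558.6 N.
Torques about the foot: N_wall · 10 sin 47.7° = 57×9.8×5 cos 47.7° → N_wall = 254.14 N.
ΣF_x = 0: f_floor = N_wall = 254.14 N.
μ_min = f_floor / N_floor = 254.14 / 558.6 = 0.455.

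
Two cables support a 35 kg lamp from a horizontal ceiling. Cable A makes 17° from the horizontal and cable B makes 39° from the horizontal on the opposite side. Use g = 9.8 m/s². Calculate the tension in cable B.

T_B ≈ 396 N

Weight W = 35 × 9.8 = 343 N acts straight down.
Horizontal: T_A cos 17° = T_B cos 39°  →  T_A = 0.8127 T_B.
Vertical: T_A sin 17° + T_B sin 39° = 343.
Substituting the horizontal relation into the vertical equation gives 0.8669 T_B = 343, so T_B = 395.7 N.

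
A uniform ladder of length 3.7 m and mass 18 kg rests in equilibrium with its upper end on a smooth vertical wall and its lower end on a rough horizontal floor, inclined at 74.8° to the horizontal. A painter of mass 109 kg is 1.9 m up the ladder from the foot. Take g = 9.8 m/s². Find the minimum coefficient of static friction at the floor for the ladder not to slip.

μ_min ≈ 0.139

ΣF_y = 0: N_floor = 18×9.8 + 109×9.8 = 1244.6 N.
Torques about the foot: N_wall · 3.7 sin 74.8° = 18×9.8×1.85 cos 74.8° + 109×9.8×1.9 cos 74.8° → N_wall = 173 N.
ΣF_x = 0: f_floor = N_wall = 173 N.
μ_min = f_floor / N_floor = 173 / 1244.6 = 0.139.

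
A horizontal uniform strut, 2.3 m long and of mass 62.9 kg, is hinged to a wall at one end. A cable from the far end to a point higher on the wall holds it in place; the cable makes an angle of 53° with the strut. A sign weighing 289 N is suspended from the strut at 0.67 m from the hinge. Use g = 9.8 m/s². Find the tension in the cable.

T ≈ 491 N

Take torques about the hinge: T sin 53° · 2.3 = 62.9×9.8×1.15 + 289×0.67 = 902.51 N·m.
So T = 902.51 / (0.7986 × 2.3) = 491.33 N.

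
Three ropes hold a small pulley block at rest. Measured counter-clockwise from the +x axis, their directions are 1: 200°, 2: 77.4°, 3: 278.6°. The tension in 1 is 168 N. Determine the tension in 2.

Resolve: ΣF_x = 168 cos 200° + T_2 cos 77.4° + T_3 cos 278.6° = 0.
        ΣF_y = 168 sin 200° + T_2 sin 77.4° + T_3 sin 278.6° = 0.
The known terms sum to (-157.9, -57.46) N, so 0.2181 T_2 + 0.1495 T_3 = 157.9 and 0.9759 T_2 − 0.9888 T_3 = 57.46.
Solving simultaneously: T_2 = 455.4 N, T_3 = 391.4 N.

T_2 ≈ 455 N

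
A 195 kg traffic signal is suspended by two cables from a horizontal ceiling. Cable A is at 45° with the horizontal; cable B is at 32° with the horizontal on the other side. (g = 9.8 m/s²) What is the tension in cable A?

Weight W = 195 × 9.8 = 1911 N acts straight down.
Horizontal: T_A cos 45° = T_B cos 32°  →  T_B = 0.8338 T_A.
Vertical: T_A sin 45° + T_B sin 32° = 1911.
Substituting the horizontal relation into the vertical equation gives 1.149 T_A = 1911, so T_A = 1663 N.

T_A ≈ 1660 N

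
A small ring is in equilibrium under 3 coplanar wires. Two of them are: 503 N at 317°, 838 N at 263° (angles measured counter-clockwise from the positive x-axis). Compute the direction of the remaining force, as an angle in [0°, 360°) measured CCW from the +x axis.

θ ≈ 103°

Sum the known components: ΣF_x = 265.7 N, ΣF_y = -1175 N.
For equilibrium the remaining force must supply (−ΣF_x, −ΣF_y) = (-265.7, 1175) N.
Magnitude = √((-265.7)² + (1175)²) = 1204 N; direction = atan2(1175, -265.7) = 102.7°.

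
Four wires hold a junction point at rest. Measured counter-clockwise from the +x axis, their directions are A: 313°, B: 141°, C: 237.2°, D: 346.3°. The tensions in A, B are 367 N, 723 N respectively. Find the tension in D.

T_D ≈ 384 N

Resolve: ΣF_x = 367 cos 313° + 723 cos 141° + T_C cos 237.2° + T_D cos 346.3° = 0.
        ΣF_y = 367 sin 313° + 723 sin 141° + T_C sin 237.2° + T_D sin 346.3° = 0.
The known terms sum to (-311.6, 186.6) N, so -0.5417 T_C + 0.9715 T_D = 311.6 and -0.8406 T_C − 0.2368 T_D = -186.6.
Solving simultaneously: T_C = 113.8 N, T_D = 384.1 N.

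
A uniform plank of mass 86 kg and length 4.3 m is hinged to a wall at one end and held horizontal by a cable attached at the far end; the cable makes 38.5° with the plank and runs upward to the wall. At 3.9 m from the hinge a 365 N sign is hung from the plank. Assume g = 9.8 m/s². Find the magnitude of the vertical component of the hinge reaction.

|H_y| ≈ 455 N

Take torques about the hinge: T sin 38.5° · 4.3 = 86×9.8×2.15 + 365×3.9 = 3235.5 N·m.
So T = 3235.5 / (0.6225 × 4.3) = 1208.7 N.
ΣF_y = 0: H_y = (86×9.8 + 365) − T sin 38.5° = 1207.8 − 752.45 = 455.35 N.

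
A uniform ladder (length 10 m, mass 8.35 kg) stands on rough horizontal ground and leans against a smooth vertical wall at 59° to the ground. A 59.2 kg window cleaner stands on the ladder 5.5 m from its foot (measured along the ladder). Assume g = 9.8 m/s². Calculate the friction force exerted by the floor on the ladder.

f ≈ 216 N

Torques about the foot: N_wall · 10 sin 59° = 8.35×9.8×5 cos 59° + 59.2×9.8×5.5 cos 59° → N_wall = 216.31 N.
ΣF_x = 0: f_floor = N_wall = 216.31 N.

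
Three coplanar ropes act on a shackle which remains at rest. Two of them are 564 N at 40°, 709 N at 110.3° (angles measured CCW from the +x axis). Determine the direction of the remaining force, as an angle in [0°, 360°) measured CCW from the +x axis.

Sum the known components: ΣF_x = 186.1 N, ΣF_y = 1027 N.
For equilibrium the remaining force must supply (−ΣF_x, −ΣF_y) = (-186.1, -1027) N.
Magnitude = √((-186.1)² + (-1027)²) = 1044 N; direction = atan2(-1027, -186.1) = 259.7°.

θ ≈ 260°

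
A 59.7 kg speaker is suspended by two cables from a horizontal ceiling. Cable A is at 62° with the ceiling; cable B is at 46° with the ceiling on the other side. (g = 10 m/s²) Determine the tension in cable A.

Weight W = 59.7 × 10 = 597 N acts straight down.
Horizontal: T_A cos 62° = T_B cos 46°  →  T_B = 0.6758 T_A.
Vertical: T_A sin 62° + T_B sin 46° = 597.
Substituting the horizontal relation into the vertical equation gives 1.369 T_A = 597, so T_A = 436.1 N.

T_A ≈ 436 N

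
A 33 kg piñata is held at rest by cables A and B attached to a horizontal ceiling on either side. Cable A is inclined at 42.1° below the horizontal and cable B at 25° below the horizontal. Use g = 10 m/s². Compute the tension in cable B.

Weight W = 33 × 10 = 330 N acts straight down.
Horizontal: T_A cos 42.1° = T_B cos 25°  →  T_A = 1.221 T_B.
Vertical: T_A sin 42.1° + T_B sin 25° = 330.
Substituting the horizontal relation into the vertical equation gives 1.242 T_B = 330, so T_B = 265.8 N.

T_B ≈ 266 N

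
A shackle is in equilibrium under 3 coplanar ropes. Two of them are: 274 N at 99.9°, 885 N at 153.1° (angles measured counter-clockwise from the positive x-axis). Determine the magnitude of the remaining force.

F ≈ 1070 N

Sum the known components: ΣF_x = -836.3 N, ΣF_y = 670.3 N.
For equilibrium the remaining force must supply (−ΣF_x, −ΣF_y) = (836.3, -670.3) N.
Magnitude = √((836.3)² + (-670.3)²) = 1072 N; direction = atan2(-670.3, 836.3) = 321.3°.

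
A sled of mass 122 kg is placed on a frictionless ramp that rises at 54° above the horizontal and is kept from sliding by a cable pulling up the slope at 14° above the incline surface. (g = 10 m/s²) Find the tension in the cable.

T ≈ 1020 N

Take axes along and perpendicular to the incline. Weight components: W sin 54° = 987 N down-slope, W cos 54° = 717.1 N into the surface.
Along incline: T cos 14° = W sin 54° → T = 1017 N.
Perpendicular: N = W cos 54° − T sin 14° = 471 N.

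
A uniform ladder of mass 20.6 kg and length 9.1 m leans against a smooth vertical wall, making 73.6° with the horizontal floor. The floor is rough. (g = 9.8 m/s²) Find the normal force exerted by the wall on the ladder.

Torques about the foot: N_wall · 9.1 sin 73.6° = 20.6×9.8×4.55 cos 73.6° → N_wall = 29.708 N.

N_wall ≈ 29.7 N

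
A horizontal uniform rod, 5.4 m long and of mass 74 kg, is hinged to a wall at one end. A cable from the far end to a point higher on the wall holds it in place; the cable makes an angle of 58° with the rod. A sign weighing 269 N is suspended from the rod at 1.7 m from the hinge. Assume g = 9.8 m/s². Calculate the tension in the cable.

T ≈ 527 N

Take torques about the hinge: T sin 58° · 5.4 = 74×9.8×2.7 + 269×1.7 = 2415.3 N·m.
So T = 2415.3 / (0.8480 × 5.4) = 527.43 N.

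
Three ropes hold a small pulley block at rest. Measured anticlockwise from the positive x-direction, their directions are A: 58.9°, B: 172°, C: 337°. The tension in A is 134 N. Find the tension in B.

T_B ≈ 513 N

Resolve: ΣF_x = 134 cos 58.9° + T_B cos 172° + T_C cos 337° = 0.
        ΣF_y = 134 sin 58.9° + T_B sin 172° + T_C sin 337° = 0.
The known terms sum to (69.22, 114.7) N, so -0.9903 T_B + 0.9205 T_C = -69.22 and 0.1392 T_B − 0.3907 T_C = -114.7.
Solving simultaneously: T_B = 512.6 N, T_C = 476.2 N.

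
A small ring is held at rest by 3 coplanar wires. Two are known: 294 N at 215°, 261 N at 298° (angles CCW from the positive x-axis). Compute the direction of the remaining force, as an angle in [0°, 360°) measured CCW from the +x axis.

θ ≈ 73.5°

Sum the known components: ΣF_x = -118.3 N, ΣF_y = -399.1 N.
For equilibrium the remaining force must supply (−ΣF_x, −ΣF_y) = (118.3, 399.1) N.
Magnitude = √((118.3)² + (399.1)²) = 416.2 N; direction = atan2(399.1, 118.3) = 73.5°.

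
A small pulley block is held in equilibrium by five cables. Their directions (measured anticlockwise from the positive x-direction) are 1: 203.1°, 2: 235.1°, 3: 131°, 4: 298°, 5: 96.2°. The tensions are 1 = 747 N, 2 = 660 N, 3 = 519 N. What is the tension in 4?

T_4 ≈ 3890 N

Resolve: ΣF_x = 747 cos 203.1° + 660 cos 235.1° + 519 cos 131° + T_4 cos 298° + T_5 cos 96.2° = 0.
        ΣF_y = 747 sin 203.1° + 660 sin 235.1° + 519 sin 131° + T_4 sin 298° + T_5 sin 96.2° = 0.
The known terms sum to (-1405, -442.7) N, so 0.4695 T_4 − 0.1080 T_5 = 1405 and -0.8829 T_4 + 0.9942 T_5 = 442.7.
Solving simultaneously: T_4 = 3891 N, T_5 = 3901 N.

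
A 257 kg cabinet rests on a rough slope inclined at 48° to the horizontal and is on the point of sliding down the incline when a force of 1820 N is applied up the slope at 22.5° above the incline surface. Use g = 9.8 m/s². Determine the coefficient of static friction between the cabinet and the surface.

μ ≈ 0.192

On the verge of sliding down the incline, friction is at its maximum μN and acts up the slope.
Perpendicular to incline: N = W cos 48° − P sin 22.5° = 1685 − 696.5 = 988.8 N.
Along incline: P cos 22.5° + μN = W sin 48° → μ = (W sin 48° − P cos 22.5°) / N = 0.1924.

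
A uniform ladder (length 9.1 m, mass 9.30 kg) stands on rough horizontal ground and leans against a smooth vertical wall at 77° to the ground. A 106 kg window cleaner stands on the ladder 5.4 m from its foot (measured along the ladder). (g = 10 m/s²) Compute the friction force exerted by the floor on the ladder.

Torques about the foot: N_wall · 9.1 sin 77° = 9.30×10×4.55 cos 77° + 106×10×5.4 cos 77° → N_wall = 155.95 N.
ΣF_x = 0: f_floor = N_wall = 155.95 N.

f ≈ 156 N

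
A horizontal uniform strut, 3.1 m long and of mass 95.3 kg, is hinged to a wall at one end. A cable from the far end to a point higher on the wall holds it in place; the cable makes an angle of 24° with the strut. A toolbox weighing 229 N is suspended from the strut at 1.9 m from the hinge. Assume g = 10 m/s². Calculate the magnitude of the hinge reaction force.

|H| ≈ 1500 N

Take torques about the hinge: T sin 24° · 3.1 = 95.3×10×1.55 + 229×1.9 = 1912.2 N·m.
So T = 1912.2 / (0.4067 × 3.1) = 1516.6 N.
ΣF_x = 0: H_x = T cos 24° = 1385.5 N.
ΣF_y = 0: H_y = (95.3×10 + 229) − T sin 24° = 1182 − 616.85 = 565.15 N.
|H| = √(H_x² + H_y²) = √((1385.5)² + (565.15)²) = 1496.3 N.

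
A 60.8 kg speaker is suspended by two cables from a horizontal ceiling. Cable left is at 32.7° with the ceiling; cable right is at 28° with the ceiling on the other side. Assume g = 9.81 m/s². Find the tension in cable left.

T_left ≈ 604 N

Weight W = 60.8 × 9.81 = 596.4 N acts straight down.
Horizontal: T_left cos 32.7° = T_right cos 28°  →  T_right = 0.9531 T_left.
Vertical: T_left sin 32.7° + T_right sin 28° = 596.4.
Substituting the horizontal relation into the vertical equation gives 0.9877 T_left = 596.4, so T_left = 603.9 N.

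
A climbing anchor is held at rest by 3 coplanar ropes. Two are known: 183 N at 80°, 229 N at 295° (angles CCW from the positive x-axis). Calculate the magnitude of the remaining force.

Sum the known components: ΣF_x = 128.6 N, ΣF_y = -27.32 N.
For equilibrium the remaining force must supply (−ΣF_x, −ΣF_y) = (-128.6, 27.32) N.
Magnitude = √((-128.6)² + (27.32)²) = 131.4 N; direction = atan2(27.32, -128.6) = 168.0°.

F ≈ 131 N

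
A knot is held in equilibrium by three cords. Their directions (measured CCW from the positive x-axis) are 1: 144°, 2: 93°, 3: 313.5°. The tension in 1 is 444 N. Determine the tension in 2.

T_2 ≈ 125 N

Resolve: ΣF_x = 444 cos 144° + T_2 cos 93° + T_3 cos 313.5° = 0.
        ΣF_y = 444 sin 144° + T_2 sin 93° + T_3 sin 313.5° = 0.
The known terms sum to (-359.2, 261) N, so -0.0523 T_2 + 0.6884 T_3 = 359.2 and 0.9986 T_2 − 0.7254 T_3 = -261.
Solving simultaneously: T_2 = 124.6 N, T_3 = 531.3 N.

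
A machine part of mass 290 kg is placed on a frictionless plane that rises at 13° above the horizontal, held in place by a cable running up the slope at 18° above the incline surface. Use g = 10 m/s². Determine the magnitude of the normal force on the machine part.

Take axes along and perpendicular to the incline. Weight components: W sin 13° = 652.4 N down-slope, W cos 13° = 2826 N into the surface.
Along incline: T cos 18° = W sin 13° → T = 685.9 N.
Perpendicular: N = W cos 13° − T sin 18° = 2614 N.

N ≈ 2610 N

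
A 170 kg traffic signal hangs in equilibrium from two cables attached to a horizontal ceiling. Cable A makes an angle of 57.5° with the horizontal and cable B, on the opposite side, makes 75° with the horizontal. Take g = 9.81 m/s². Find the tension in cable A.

Weight W = 170 × 9.81 = 1668 N acts straight down.
Horizontal: T_A cos 57.5° = T_B cos 75°  →  T_B = 2.076 T_A.
Vertical: T_A sin 57.5° + T_B sin 75° = 1668.
Substituting the horizontal relation into the vertical equation gives 2.849 T_A = 1668, so T_A = 585.4 N.

T_A ≈ 585 N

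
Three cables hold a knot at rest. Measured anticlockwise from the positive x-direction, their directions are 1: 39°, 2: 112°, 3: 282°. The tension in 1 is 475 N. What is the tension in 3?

T_3 ≈ 2620 N

Resolve: ΣF_x = 475 cos 39° + T_2 cos 112° + T_3 cos 282° = 0.
        ΣF_y = 475 sin 39° + T_2 sin 112° + T_3 sin 282° = 0.
The known terms sum to (369.1, 298.9) N, so -0.3746 T_2 + 0.2079 T_3 = -369.1 and 0.9272 T_2 − 0.9781 T_3 = -298.9.
Solving simultaneously: T_2 = 2437 N, T_3 = 2616 N.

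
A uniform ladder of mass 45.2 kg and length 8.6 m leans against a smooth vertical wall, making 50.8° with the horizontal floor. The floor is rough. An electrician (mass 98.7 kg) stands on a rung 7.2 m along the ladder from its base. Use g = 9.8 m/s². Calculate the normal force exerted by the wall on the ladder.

Torques about the foot: N_wall · 8.6 sin 50.8° = 45.2×9.8×4.3 cos 50.8° + 98.7×9.8×7.2 cos 50.8° → N_wall = 841.09 N.

N_wall ≈ 841 N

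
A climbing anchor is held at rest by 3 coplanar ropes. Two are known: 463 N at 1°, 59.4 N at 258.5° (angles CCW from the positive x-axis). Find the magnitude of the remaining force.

Sum the known components: ΣF_x = 451.1 N, ΣF_y = -50.13 N.
For equilibrium the remaining force must supply (−ΣF_x, −ΣF_y) = (-451.1, 50.13) N.
Magnitude = √((-451.1)² + (50.13)²) = 453.9 N; direction = atan2(50.13, -451.1) = 173.7°.

F ≈ 454 N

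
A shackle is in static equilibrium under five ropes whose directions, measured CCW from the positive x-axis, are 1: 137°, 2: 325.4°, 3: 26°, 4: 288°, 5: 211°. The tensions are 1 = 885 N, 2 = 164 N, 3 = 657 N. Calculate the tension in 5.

T_5 ≈ 330 N

Resolve: ΣF_x = 885 cos 137° + 164 cos 325.4° + 657 cos 26° + T_4 cos 288° + T_5 cos 211° = 0.
        ΣF_y = 885 sin 137° + 164 sin 325.4° + 657 sin 26° + T_4 sin 288° + T_5 sin 211° = 0.
The known terms sum to (78.25, 798.5) N, so 0.3090 T_4 − 0.8572 T_5 = -78.25 and -0.9511 T_4 − 0.5150 T_5 = -798.5.
Solving simultaneously: T_4 = 661 N, T_5 = 329.6 N.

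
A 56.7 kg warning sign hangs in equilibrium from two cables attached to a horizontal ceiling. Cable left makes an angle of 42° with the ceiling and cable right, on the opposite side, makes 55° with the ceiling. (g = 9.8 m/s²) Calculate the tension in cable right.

T_right ≈ 416 N

Weight W = 56.7 × 9.8 = 555.7 N acts straight down.
Horizontal: T_left cos 42° = T_right cos 55°  →  T_left = 0.7718 T_right.
Vertical: T_left sin 42° + T_right sin 55° = 555.7.
Substituting the horizontal relation into the vertical equation gives 1.336 T_right = 555.7, so T_right = 416 N.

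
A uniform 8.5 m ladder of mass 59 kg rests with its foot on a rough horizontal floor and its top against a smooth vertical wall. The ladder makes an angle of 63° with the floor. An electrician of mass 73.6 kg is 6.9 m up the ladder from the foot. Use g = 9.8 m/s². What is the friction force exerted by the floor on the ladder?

f ≈ 446 N

Torques about the foot: N_wall · 8.5 sin 63° = 59×9.8×4.25 cos 63° + 73.6×9.8×6.9 cos 63° → N_wall = 445.64 N.
ΣF_x = 0: f_floor = N_wall = 445.64 N.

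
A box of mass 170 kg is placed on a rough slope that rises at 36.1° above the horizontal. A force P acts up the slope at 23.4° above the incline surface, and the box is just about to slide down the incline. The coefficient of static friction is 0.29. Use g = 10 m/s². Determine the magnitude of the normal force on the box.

N ≈ 1080 N

On the verge of sliding down the incline, friction equals μN and acts up the slope.
Perpendicular: N + P sin 23.4° = W cos 36.1° = 1374 N.
Along incline: P cos 23.4° + μN = W sin 36.1° with W sin 36.1° = 1002 N.
Solving the pair for P and N: P = 751.7 N, N = 1075 N (and f = μN = 311.8 N).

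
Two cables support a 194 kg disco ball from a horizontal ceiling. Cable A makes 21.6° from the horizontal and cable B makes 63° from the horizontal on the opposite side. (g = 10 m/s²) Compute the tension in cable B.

T_B ≈ 1810 N

Weight W = 194 × 10 = 1940 N acts straight down.
Horizontal: T_A cos 21.6° = T_B cos 63°  →  T_A = 0.4883 T_B.
Vertical: T_A sin 21.6° + T_B sin 63° = 1940.
Substituting the horizontal relation into the vertical equation gives 1.071 T_B = 1940, so T_B = 1812 N.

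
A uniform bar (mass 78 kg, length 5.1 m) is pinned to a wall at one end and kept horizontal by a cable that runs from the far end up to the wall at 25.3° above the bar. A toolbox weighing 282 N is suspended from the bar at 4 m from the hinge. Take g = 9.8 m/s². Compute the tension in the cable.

Take torques about the hinge: T sin 25.3° · 5.1 = 78×9.8×2.55 + 282×4 = 3077.2 N·m.
So T = 3077.2 / (0.4274 × 5.1) = 1411.9 N.

T ≈ 1410 N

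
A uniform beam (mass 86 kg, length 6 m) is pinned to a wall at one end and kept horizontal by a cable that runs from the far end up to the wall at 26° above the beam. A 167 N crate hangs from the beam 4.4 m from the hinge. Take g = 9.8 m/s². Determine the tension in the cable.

Take torques about the hinge: T sin 26° · 6 = 86×9.8×3 + 167×4.4 = 3263.2 N·m.
So T = 3263.2 / (0.4384 × 6) = 1240.7 N.

T ≈ 1240 N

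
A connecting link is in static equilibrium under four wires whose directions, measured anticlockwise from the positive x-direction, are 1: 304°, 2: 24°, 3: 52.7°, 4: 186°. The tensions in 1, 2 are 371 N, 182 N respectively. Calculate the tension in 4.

T_4 ≈ 603 N

Resolve: ΣF_x = 371 cos 304° + 182 cos 24° + T_3 cos 52.7° + T_4 cos 186° = 0.
        ΣF_y = 371 sin 304° + 182 sin 24° + T_3 sin 52.7° + T_4 sin 186° = 0.
The known terms sum to (373.7, -233.5) N, so 0.6060 T_3 − 0.9945 T_4 = -373.7 and 0.7955 T_3 − 0.1045 T_4 = 233.5.
Solving simultaneously: T_3 = 372.8 N, T_4 = 603 N.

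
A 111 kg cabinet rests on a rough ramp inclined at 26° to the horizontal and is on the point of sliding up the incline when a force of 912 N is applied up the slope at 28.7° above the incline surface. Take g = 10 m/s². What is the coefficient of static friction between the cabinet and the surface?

μ ≈ 0.560

On the verge of sliding up the incline, friction is at its maximum μN and acts down the slope.
Perpendicular to incline: N = W cos 26° − P sin 28.7° = 997.7 − 438 = 559.7 N.
Along incline: P cos 28.7° − μN = W sin 26° → μ = −(W sin 26° − P cos 28.7°) / N = 0.5599.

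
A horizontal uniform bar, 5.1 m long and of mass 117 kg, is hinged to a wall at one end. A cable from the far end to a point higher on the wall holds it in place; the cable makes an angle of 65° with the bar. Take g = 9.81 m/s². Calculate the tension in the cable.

Take torques about the hinge: T sin 65° · 5.1 = 117×9.81×2.55 = 2926.8 N·m.
So T = 2926.8 / (0.9063 × 5.1) = 633.21 N.

T ≈ 633 N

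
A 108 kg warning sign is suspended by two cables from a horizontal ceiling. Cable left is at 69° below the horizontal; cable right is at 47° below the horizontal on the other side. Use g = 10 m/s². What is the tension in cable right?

Weight W = 108 × 10 = 1080 N acts straight down.
Horizontal: T_left cos 69° = T_right cos 47°  →  T_left = 1.903 T_right.
Vertical: T_left sin 69° + T_right sin 47° = 1080.
Substituting the horizontal relation into the vertical equation gives 2.508 T_right = 1080, so T_right = 430.6 N.

T_right ≈ 431 N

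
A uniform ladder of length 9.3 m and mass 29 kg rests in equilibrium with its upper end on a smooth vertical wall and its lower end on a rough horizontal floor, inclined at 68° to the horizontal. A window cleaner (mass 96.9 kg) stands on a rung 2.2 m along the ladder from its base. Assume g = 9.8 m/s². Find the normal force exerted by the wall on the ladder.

Torques about the foot: N_wall · 9.3 sin 68° = 29×9.8×4.65 cos 68° + 96.9×9.8×2.2 cos 68° → N_wall = 148.17 N.

N_wall ≈ 148 N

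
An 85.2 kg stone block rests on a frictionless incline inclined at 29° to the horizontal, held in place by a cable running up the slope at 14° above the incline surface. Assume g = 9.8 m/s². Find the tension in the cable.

Take axes along and perpendicular to the incline. Weight components: W sin 29° = 404.8 N down-slope, W cos 29° = 730.3 N into the surface.
Along incline: T cos 14° = W sin 29° → T = 417.2 N.
Perpendicular: N = W cos 29° − T sin 14° = 629.3 N.

T ≈ 417 N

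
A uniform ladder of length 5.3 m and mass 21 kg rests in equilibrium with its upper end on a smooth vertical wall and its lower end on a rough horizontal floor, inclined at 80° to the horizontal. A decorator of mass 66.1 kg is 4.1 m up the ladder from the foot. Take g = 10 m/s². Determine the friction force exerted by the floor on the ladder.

f ≈ 109 N

Torques about the foot: N_wall · 5.3 sin 80° = 21×10×2.65 cos 80° + 66.1×10×4.1 cos 80° → N_wall = 108.68 N.
ΣF_x = 0: f_floor = N_wall = 108.68 N.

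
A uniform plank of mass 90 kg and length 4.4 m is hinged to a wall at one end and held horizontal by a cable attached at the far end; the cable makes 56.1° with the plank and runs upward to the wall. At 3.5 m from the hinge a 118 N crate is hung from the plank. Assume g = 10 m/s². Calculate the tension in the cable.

Take torques about the hinge: T sin 56.1° · 4.4 = 90×10×2.2 + 118×3.5 = 2393 N·m.
So T = 2393 / (0.8300 × 4.4) = 655.25 N.

T ≈ 655 N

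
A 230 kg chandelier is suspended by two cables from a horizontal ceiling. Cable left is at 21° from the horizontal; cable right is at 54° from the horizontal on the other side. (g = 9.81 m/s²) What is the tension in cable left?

Weight W = 230 × 9.81 = 2256 N acts straight down.
Horizontal: T_left cos 21° = T_right cos 54°  →  T_right = 1.588 T_left.
Vertical: T_left sin 21° + T_right sin 54° = 2256.
Substituting the horizontal relation into the vertical equation gives 1.643 T_left = 2256, so T_left = 1373 N.

T_left ≈ 1370 N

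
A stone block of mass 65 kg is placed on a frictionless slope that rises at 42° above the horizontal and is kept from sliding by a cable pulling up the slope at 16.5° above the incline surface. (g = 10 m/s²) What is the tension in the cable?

Take axes along and perpendicular to the incline. Weight components: W sin 42° = 434.9 N down-slope, W cos 42° = 483 N into the surface.
Along incline: T cos 16.5° = W sin 42° → T = 453.6 N.
Perpendicular: N = W cos 42° − T sin 16.5° = 354.2 N.

T ≈ 454 N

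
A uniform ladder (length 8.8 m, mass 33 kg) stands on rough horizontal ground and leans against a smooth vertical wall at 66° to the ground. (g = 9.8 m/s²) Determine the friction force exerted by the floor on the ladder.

Torques about the foot: N_wall · 8.8 sin 66° = 33×9.8×4.4 cos 66° → N_wall = 71.993 N.
ΣF_x = 0: f_floor = N_wall = 71.993 N.

f ≈ 72 N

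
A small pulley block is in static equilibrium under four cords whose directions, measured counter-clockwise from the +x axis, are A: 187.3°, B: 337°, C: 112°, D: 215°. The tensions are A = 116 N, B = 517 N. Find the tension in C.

T_C ≈ 395 N

Resolve: ΣF_x = 116 cos 187.3° + 517 cos 337° + T_C cos 112° + T_D cos 215° = 0.
        ΣF_y = 116 sin 187.3° + 517 sin 337° + T_C sin 112° + T_D sin 215° = 0.
The known terms sum to (360.8, -216.7) N, so -0.3746 T_C − 0.8192 T_D = -360.8 and 0.9272 T_C − 0.5736 T_D = 216.7.
Solving simultaneously: T_C = 394.6 N, T_D = 260 N.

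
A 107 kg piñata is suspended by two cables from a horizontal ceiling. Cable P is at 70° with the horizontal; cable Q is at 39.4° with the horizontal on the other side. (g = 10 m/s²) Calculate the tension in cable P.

Weight W = 107 × 10 = 1070 N acts straight down.
Horizontal: T_P cos 70° = T_Q cos 39.4°  →  T_Q = 0.4426 T_P.
Vertical: T_P sin 70° + T_Q sin 39.4° = 1070.
Substituting the horizontal relation into the vertical equation gives 1.221 T_P = 1070, so T_P = 876.6 N.

T_P ≈ 877 N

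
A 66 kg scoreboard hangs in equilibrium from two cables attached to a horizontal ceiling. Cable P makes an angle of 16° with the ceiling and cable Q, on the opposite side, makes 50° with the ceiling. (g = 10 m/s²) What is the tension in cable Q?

Weight W = 66 × 10 = 660 N acts straight down.
Horizontal: T_P cos 16° = T_Q cos 50°  →  T_P = 0.6687 T_Q.
Vertical: T_P sin 16° + T_Q sin 50° = 660.
Substituting the horizontal relation into the vertical equation gives 0.9504 T_Q = 660, so T_Q = 694.5 N.

T_Q ≈ 694 N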